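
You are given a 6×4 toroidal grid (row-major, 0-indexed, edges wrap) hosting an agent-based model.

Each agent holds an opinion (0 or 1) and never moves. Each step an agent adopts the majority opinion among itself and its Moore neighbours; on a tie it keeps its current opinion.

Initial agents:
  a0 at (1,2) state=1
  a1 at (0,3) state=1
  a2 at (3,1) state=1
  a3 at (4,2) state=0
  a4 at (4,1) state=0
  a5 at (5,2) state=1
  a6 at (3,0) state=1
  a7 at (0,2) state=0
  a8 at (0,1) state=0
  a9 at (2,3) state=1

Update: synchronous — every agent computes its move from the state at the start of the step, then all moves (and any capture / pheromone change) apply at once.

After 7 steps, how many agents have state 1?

7

t=1: a0@(1,2):1 a1@(0,3):1 a2@(3,1):1 a3@(4,2):0 a4@(4,1):1 a5@(5,2):0 a6@(3,0):1 a7@(0,2):1 a8@(0,1):0 a9@(2,3):1
t=2: (unchanged — steady state)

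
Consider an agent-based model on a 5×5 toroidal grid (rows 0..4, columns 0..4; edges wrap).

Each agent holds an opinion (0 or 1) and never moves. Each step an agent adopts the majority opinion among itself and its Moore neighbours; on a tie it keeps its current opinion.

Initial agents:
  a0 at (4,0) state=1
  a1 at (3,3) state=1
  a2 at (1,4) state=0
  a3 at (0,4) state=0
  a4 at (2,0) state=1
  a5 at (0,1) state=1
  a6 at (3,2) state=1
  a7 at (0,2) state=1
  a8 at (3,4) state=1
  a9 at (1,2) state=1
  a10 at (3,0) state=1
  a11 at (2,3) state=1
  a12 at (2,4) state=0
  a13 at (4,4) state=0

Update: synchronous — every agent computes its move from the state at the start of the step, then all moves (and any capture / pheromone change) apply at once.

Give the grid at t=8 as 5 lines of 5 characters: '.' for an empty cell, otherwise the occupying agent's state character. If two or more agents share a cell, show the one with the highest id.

t=1: a0@(4,0):1 a1@(3,3):1 a2@(1,4):0 a3@(0,4):0 a4@(2,0):1 a5@(0,1):1 a6@(3,2):1 a7@(0,2):1 a8@(3,4):1 a9@(1,2):1 a10@(3,0):1 a11@(2,3):1 a12@(2,4):1 a13@(4,4):1
t=2: a0@(4,0):1 a1@(3,3):1 a2@(1,4):1 a3@(0,4):0 a4@(2,0):1 a5@(0,1):1 a6@(3,2):1 a7@(0,2):1 a8@(3,4):1 a9@(1,2):1 a10@(3,0):1 a11@(2,3):1 a12@(2,4):1 a13@(4,4):1
t=3: a0@(4,0):1 a1@(3,3):1 a2@(1,4):1 a3@(0,4):1 a4@(2,0):1 a5@(0,1):1 a6@(3,2):1 a7@(0,2):1 a8@(3,4):1 a9@(1,2):1 a10@(3,0):1 a11@(2,3):1 a12@(2,4):1 a13@(4,4):1
t=4: (unchanged — steady state)

.11.1
..1.1
1..11
1.111
1...1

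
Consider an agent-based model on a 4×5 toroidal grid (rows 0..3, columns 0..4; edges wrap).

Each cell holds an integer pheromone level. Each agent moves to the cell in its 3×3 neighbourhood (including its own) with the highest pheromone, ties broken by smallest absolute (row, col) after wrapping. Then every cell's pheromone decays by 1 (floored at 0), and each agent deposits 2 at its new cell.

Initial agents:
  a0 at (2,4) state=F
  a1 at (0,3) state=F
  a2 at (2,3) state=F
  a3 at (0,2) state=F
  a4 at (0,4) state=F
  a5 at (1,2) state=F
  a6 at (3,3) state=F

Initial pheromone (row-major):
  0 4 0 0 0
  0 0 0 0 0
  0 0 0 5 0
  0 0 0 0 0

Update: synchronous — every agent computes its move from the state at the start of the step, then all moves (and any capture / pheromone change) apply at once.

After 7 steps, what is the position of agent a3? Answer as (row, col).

(0, 1)

t=1: a0@(2,3) a1@(0,2) a2@(2,3) a3@(0,1) a4@(0,0) a5@(2,3) a6@(2,3) | pheromone: 2 5 2 0 0 / 0 0 0 0 0 / 0 0 0 12 0 / 0 0 0 0 0
t=2: a0@(2,3) a1@(0,1) a2@(2,3) a3@(0,1) a4@(0,1) a5@(2,3) a6@(2,3) | pheromone: 1 10 1 0 0 / 0 0 0 0 0 / 0 0 0 19 0 / 0 0 0 0 0
t=3: a0@(2,3) a1@(0,1) a2@(2,3) a3@(0,1) a4@(0,1) a5@(2,3) a6@(2,3) | pheromone: 0 15 0 0 0 / 0 0 0 0 0 / 0 0 0 26 0 / 0 0 0 0 0
t=4: a0@(2,3) a1@(0,1) a2@(2,3) a3@(0,1) a4@(0,1) a5@(2,3) a6@(2,3) | pheromone: 0 20 0 0 0 / 0 0 0 0 0 / 0 0 0 33 0 / 0 0 0 0 0
t=5: a0@(2,3) a1@(0,1) a2@(2,3) a3@(0,1) a4@(0,1) a5@(2,3) a6@(2,3) | pheromone: 0 25 0 0 0 / 0 0 0 0 0 / 0 0 0 40 0 / 0 0 0 0 0
t=6: a0@(2,3) a1@(0,1) a2@(2,3) a3@(0,1) a4@(0,1) a5@(2,3) a6@(2,3) | pheromone: 0 30 0 0 0 / 0 0 0 0 0 / 0 0 0 47 0 / 0 0 0 0 0
t=7: a0@(2,3) a1@(0,1) a2@(2,3) a3@(0,1) a4@(0,1) a5@(2,3) a6@(2,3) | pheromone: 0 35 0 0 0 / 0 0 0 0 0 / 0 0 0 54 0 / 0 0 0 0 0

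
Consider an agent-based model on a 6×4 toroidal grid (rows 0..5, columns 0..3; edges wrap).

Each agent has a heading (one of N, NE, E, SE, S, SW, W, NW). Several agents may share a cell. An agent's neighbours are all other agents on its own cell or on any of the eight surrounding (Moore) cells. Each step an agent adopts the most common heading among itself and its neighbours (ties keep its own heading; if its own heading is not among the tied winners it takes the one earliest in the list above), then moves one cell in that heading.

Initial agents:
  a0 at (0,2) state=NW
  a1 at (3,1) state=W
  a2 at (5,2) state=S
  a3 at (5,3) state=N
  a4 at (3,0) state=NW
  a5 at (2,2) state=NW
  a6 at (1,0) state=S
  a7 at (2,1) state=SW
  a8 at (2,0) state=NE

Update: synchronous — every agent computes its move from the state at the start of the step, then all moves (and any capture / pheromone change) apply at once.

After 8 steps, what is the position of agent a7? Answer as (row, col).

t=1: a0@(5,1):NW a1@(2,0):NW a2@(0,2):S a3@(4,3):N a4@(2,3):NW a5@(1,1):NW a6@(2,0):S a7@(1,0):NW a8@(1,1):NE
t=2: a0@(4,0):NW a1@(1,3):NW a2@(5,1):NW a3@(3,3):N a4@(1,2):NW a5@(0,0):NW a6@(1,3):NW a7@(0,3):NW a8@(0,0):NW
t=3: a0@(3,3):NW a1@(0,2):NW a2@(4,0):NW a3@(2,3):N a4@(0,1):NW a5@(5,3):NW a6@(0,2):NW a7@(5,2):NW a8@(5,3):NW
t=4: a0@(2,2):NW a1@(5,1):NW a2@(3,3):NW a3@(1,3):N a4@(5,0):NW a5@(4,2):NW a6@(5,1):NW a7@(4,1):NW a8@(4,2):NW
t=5: a0@(1,1):NW a1@(4,0):NW a2@(2,2):NW a3@(0,3):N a4@(4,3):NW a5@(3,1):NW a6@(4,0):NW a7@(3,0):NW a8@(3,1):NW
t=6: a0@(0,0):NW a1@(3,3):NW a2@(1,1):NW a3@(5,3):N a4@(3,2):NW a5@(2,0):NW a6@(3,3):NW a7@(2,3):NW a8@(2,0):NW
t=7: a0@(5,3):NW a1@(2,2):NW a2@(0,0):NW a3@(4,3):N a4@(2,1):NW a5@(1,3):NW a6@(2,2):NW a7@(1,2):NW a8@(1,3):NW
t=8: a0@(4,2):NW a1@(1,1):NW a2@(5,3):NW a3@(3,3):N a4@(1,0):NW a5@(0,2):NW a6@(1,1):NW a7@(0,1):NW a8@(0,2):NW

(0, 1)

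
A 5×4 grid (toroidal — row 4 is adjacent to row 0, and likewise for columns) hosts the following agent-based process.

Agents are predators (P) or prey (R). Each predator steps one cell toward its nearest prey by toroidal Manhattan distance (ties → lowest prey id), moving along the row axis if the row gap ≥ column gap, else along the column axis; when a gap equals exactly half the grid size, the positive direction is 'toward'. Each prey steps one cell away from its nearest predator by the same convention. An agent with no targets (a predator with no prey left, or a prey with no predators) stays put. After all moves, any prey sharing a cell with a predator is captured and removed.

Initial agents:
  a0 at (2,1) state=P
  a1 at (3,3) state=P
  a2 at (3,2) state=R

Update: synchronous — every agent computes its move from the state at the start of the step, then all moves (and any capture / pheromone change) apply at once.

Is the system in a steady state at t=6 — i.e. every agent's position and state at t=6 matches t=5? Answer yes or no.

t=1: a0@(3,1):P a1@(3,2):P
t=2: (unchanged — steady state)

yes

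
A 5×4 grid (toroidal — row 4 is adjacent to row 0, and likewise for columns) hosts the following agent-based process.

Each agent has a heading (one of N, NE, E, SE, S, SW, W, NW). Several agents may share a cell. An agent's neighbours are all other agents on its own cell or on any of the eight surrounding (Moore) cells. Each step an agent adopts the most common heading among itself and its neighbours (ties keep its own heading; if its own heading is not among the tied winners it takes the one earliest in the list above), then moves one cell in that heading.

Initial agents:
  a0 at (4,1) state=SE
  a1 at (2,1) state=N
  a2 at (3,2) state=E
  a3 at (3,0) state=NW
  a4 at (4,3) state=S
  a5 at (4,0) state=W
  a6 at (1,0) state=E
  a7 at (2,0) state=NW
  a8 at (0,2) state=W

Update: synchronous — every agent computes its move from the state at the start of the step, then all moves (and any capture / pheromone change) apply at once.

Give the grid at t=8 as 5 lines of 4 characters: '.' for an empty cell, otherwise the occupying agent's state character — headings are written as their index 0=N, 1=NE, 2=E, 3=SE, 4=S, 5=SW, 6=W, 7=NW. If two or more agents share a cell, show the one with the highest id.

t=1: a0@(4,0):W a1@(2,2):E a2@(3,3):E a3@(2,3):NW a4@(4,2):W a5@(4,3):W a6@(1,1):E a7@(1,3):NW a8@(0,1):W
t=2: a0@(4,3):W a1@(2,3):E a2@(3,2):W a3@(1,2):NW a4@(4,1):W a5@(4,2):W a6@(1,2):E a7@(0,2):NW a8@(0,0):W
t=3: a0@(4,2):W a1@(2,0):E a2@(3,1):W a3@(0,1):NW a4@(4,0):W a5@(4,1):W a6@(1,3):E a7@(0,1):W a8@(0,3):W
t=4: a0@(4,1):W a1@(2,1):E a2@(3,0):W a3@(0,0):W a4@(4,3):W a5@(4,0):W a6@(1,0):E a7@(0,0):W a8@(0,2):W
t=5: a0@(4,0):W a1@(2,2):E a2@(3,3):W a3@(0,3):W a4@(4,2):W a5@(4,3):W a6@(1,1):E a7@(0,3):W a8@(0,1):W
t=6: a0@(4,3):W a1@(2,3):E a2@(3,2):W a3@(0,2):W a4@(4,1):W a5@(4,2):W a6@(1,2):E a7@(0,2):W a8@(0,0):W
t=7: a0@(4,2):W a1@(2,0):E a2@(3,1):W a3@(0,1):W a4@(4,0):W a5@(4,1):W a6@(1,3):E a7@(0,1):W a8@(0,3):W
t=8: a0@(4,1):W a1@(2,1):E a2@(3,0):W a3@(0,0):W a4@(4,3):W a5@(4,0):W a6@(1,0):E a7@(0,0):W a8@(0,2):W

6.6.
2...
.2..
6...
66.6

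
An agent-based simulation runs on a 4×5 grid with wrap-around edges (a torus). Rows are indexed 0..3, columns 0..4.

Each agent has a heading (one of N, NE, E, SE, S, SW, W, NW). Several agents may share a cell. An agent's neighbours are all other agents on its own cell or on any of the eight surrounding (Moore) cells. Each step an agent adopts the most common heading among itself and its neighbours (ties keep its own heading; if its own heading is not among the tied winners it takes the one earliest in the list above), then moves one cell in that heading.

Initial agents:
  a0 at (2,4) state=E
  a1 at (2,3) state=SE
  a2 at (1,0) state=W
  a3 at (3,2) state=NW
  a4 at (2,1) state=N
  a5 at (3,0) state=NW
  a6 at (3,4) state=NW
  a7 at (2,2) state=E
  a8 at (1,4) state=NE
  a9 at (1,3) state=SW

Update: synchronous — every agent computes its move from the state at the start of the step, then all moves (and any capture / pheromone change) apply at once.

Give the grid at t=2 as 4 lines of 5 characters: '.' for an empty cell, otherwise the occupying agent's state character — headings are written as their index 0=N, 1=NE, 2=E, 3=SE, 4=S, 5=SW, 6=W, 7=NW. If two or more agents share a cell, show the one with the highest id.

..777
7.77.
....2
.1...

t=1: a0@(1,3):NW a1@(2,4):E a2@(1,4):W a3@(2,1):NW a4@(1,0):NW a5@(2,4):NW a6@(2,3):NW a7@(2,3):E a8@(0,0):NE a9@(1,4):E
t=2: a0@(0,2):NW a1@(1,3):NW a2@(0,3):NW a3@(1,0):NW a4@(0,4):NW a5@(1,3):NW a6@(1,2):NW a7@(2,4):E a8@(3,1):NE a9@(0,3):NW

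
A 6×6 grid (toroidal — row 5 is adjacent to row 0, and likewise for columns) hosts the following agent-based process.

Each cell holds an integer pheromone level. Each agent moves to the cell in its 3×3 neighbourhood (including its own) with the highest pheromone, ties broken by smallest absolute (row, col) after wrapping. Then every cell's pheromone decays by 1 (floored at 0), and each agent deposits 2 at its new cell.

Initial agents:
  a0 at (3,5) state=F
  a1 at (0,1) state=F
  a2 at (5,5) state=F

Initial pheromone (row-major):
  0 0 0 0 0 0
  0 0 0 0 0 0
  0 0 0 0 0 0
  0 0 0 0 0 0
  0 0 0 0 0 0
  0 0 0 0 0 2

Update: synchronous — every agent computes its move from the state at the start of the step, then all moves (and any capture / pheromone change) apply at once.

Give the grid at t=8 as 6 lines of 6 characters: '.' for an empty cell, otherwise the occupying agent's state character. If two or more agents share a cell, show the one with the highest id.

t=1: a0@(2,0) a1@(0,0) a2@(5,5) | pheromone: 2 0 0 0 0 0 / 0 0 0 0 0 0 / 2 0 0 0 0 0 / 0 0 0 0 0 0 / 0 0 0 0 0 0 / 0 0 0 0 0 3
t=2: a0@(2,0) a1@(5,5) a2@(5,5) | pheromone: 1 0 0 0 0 0 / 0 0 0 0 0 0 / 3 0 0 0 0 0 / 0 0 0 0 0 0 / 0 0 0 0 0 0 / 0 0 0 0 0 6
t=3: a0@(2,0) a1@(5,5) a2@(5,5) | pheromone: 0 0 0 0 0 0 / 0 0 0 0 0 0 / 4 0 0 0 0 0 / 0 0 0 0 0 0 / 0 0 0 0 0 0 / 0 0 0 0 0 9
t=4: a0@(2,0) a1@(5,5) a2@(5,5) | pheromone: 0 0 0 0 0 0 / 0 0 0 0 0 0 / 5 0 0 0 0 0 / 0 0 0 0 0 0 / 0 0 0 0 0 0 / 0 0 0 0 0 12
t=5: a0@(2,0) a1@(5,5) a2@(5,5) | pheromone: 0 0 0 0 0 0 / 0 0 0 0 0 0 / 6 0 0 0 0 0 / 0 0 0 0 0 0 / 0 0 0 0 0 0 / 0 0 0 0 0 15
t=6: a0@(2,0) a1@(5,5) a2@(5,5) | pheromone: 0 0 0 0 0 0 / 0 0 0 0 0 0 / 7 0 0 0 0 0 / 0 0 0 0 0 0 / 0 0 0 0 0 0 / 0 0 0 0 0 18
t=7: a0@(2,0) a1@(5,5) a2@(5,5) | pheromone: 0 0 0 0 0 0 / 0 0 0 0 0 0 / 8 0 0 0 0 0 / 0 0 0 0 0 0 / 0 0 0 0 0 0 / 0 0 0 0 0 21
t=8: a0@(2,0) a1@(5,5) a2@(5,5) | pheromone: 0 0 0 0 0 0 / 0 0 0 0 0 0 / 9 0 0 0 0 0 / 0 0 0 0 0 0 / 0 0 0 0 0 0 / 0 0 0 0 0 24

......
......
F.....
......
......
.....F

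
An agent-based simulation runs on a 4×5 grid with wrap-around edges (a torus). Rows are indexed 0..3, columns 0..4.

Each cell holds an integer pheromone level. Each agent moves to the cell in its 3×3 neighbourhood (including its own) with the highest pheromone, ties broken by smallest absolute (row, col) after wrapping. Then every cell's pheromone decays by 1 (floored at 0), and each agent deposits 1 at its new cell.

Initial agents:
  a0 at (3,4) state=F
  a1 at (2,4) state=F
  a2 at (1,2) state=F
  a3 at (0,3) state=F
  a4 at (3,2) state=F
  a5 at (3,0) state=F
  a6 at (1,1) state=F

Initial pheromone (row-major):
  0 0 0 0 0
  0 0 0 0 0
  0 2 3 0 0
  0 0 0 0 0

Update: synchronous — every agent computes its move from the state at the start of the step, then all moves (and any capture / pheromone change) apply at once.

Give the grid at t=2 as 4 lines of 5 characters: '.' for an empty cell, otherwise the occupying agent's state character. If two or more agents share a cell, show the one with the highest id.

t=1: a0@(0,0) a1@(1,0) a2@(2,2) a3@(0,2) a4@(2,2) a5@(2,1) a6@(2,2) | pheromone: 1 0 1 0 0 / 1 0 0 0 0 / 0 2 5 0 0 / 0 0 0 0 0
t=2: a0@(0,0) a1@(2,1) a2@(2,2) a3@(0,2) a4@(2,2) a5@(2,2) a6@(2,2) | pheromone: 1 0 1 0 0 / 0 0 0 0 0 / 0 2 8 0 0 / 0 0 0 0 0

F.F..
.....
.FF..
.....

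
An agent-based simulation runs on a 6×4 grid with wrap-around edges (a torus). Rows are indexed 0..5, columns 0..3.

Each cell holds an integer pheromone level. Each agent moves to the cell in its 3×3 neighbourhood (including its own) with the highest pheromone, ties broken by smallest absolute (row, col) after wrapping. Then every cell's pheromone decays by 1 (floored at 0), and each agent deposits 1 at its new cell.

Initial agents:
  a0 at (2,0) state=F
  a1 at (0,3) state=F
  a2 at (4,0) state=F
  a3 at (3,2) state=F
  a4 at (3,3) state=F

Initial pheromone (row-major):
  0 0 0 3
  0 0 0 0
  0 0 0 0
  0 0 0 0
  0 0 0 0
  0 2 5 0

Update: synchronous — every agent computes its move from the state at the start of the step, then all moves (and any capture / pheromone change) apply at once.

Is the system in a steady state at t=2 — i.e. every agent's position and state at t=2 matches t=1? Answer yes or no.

no

t=1: a0@(1,0) a1@(5,2) a2@(5,1) a3@(2,1) a4@(2,0) | pheromone: 0 0 0 2 / 1 0 0 0 / 1 1 0 0 / 0 0 0 0 / 0 0 0 0 / 0 2 5 0
t=2: a0@(0,3) a1@(5,2) a2@(5,2) a3@(1,0) a4@(1,0) | pheromone: 0 0 0 2 / 2 0 0 0 / 0 0 0 0 / 0 0 0 0 / 0 0 0 0 / 0 1 6 0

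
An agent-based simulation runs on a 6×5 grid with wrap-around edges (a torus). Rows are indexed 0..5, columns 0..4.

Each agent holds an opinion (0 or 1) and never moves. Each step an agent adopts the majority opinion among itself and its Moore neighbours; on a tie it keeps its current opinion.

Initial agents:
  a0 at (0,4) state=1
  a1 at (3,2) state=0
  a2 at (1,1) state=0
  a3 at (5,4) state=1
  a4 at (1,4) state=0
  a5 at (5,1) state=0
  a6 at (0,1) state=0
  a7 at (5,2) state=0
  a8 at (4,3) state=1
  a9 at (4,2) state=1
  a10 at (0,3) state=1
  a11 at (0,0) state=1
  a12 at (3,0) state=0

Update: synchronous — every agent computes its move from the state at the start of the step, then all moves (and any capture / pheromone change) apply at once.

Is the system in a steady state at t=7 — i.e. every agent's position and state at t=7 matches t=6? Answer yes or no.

t=1: a0@(0,4):1 a1@(3,2):1 a2@(1,1):0 a3@(5,4):1 a4@(1,4):1 a5@(5,1):0 a6@(0,1):0 a7@(5,2):0 a8@(4,3):1 a9@(4,2):0 a10@(0,3):1 a11@(0,0):0 a12@(3,0):0
t=2: (unchanged — steady state)

yes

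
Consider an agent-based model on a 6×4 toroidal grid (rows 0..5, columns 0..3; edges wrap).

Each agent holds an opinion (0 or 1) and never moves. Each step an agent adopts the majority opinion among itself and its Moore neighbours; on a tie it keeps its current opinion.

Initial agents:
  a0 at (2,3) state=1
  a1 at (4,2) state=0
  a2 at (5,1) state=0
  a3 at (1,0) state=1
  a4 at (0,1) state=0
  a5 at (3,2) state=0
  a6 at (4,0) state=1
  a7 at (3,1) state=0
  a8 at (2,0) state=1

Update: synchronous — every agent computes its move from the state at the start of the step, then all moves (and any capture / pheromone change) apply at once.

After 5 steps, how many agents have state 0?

6

t=1: a0@(2,3):1 a1@(4,2):0 a2@(5,1):0 a3@(1,0):1 a4@(0,1):0 a5@(3,2):0 a6@(4,0):0 a7@(3,1):0 a8@(2,0):1
t=2: (unchanged — steady state)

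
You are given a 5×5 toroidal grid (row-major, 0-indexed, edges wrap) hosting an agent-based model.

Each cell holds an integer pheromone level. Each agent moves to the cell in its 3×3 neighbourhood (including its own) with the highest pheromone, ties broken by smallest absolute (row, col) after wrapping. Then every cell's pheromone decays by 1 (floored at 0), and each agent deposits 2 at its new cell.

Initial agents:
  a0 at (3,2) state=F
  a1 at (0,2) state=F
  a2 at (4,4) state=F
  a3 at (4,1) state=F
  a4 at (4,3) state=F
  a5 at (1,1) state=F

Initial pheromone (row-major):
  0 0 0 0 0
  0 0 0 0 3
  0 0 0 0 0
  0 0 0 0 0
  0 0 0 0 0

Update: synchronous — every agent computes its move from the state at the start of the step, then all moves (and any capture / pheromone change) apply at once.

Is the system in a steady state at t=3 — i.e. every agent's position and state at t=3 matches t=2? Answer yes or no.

t=1: a0@(2,1) a1@(0,1) a2@(0,0) a3@(0,0) a4@(0,2) a5@(0,0) | pheromone: 6 2 2 0 0 / 0 0 0 0 2 / 0 2 0 0 0 / 0 0 0 0 0 / 0 0 0 0 0
t=2: a0@(2,1) a1@(0,0) a2@(0,0) a3@(0,0) a4@(0,1) a5@(0,0) | pheromone: 13 3 1 0 0 / 0 0 0 0 1 / 0 3 0 0 0 / 0 0 0 0 0 / 0 0 0 0 0
t=3: a0@(2,1) a1@(0,0) a2@(0,0) a3@(0,0) a4@(0,0) a5@(0,0) | pheromone: 22 2 0 0 0 / 0 0 0 0 0 / 0 4 0 0 0 / 0 0 0 0 0 / 0 0 0 0 0

no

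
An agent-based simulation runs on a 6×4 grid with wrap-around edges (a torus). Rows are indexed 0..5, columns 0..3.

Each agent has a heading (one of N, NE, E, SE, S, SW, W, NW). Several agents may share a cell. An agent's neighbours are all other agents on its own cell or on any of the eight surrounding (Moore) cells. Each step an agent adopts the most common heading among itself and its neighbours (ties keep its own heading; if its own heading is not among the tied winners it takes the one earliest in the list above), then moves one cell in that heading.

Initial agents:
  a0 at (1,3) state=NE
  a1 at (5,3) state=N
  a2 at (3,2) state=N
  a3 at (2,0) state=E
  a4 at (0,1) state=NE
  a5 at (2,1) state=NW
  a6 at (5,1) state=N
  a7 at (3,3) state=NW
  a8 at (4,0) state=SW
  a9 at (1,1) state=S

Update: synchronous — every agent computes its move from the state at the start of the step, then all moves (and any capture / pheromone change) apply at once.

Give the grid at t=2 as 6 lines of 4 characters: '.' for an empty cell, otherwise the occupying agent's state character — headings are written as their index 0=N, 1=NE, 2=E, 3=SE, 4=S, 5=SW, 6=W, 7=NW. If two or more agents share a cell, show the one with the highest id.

t=1: a0@(0,0):NE a1@(4,3):N a2@(2,1):NW a3@(1,3):NW a4@(5,2):NE a5@(1,0):NW a6@(4,1):N a7@(2,2):NW a8@(3,0):N a9@(2,1):S
t=2: a0@(5,3):NW a1@(3,3):N a2@(1,0):NW a3@(0,2):NW a4@(4,2):N a5@(0,3):NW a6@(3,1):N a7@(1,1):NW a8@(2,0):N a9@(1,0):NW

..77
77..
0...
.0.0
..0.
...7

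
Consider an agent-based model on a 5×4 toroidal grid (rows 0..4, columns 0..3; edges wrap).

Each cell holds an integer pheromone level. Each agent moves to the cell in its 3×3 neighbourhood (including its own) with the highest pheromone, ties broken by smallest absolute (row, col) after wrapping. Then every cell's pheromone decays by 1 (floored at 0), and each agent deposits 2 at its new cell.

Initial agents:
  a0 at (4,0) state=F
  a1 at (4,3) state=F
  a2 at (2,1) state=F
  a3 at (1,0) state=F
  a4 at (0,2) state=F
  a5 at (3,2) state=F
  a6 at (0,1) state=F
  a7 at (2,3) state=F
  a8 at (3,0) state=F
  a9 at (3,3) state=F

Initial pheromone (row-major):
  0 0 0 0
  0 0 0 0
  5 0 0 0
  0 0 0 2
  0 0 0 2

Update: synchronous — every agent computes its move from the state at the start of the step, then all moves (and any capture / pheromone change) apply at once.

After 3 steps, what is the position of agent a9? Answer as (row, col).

(2, 0)

t=1: a0@(3,3) a1@(3,3) a2@(2,0) a3@(2,0) a4@(4,3) a5@(3,3) a6@(0,0) a7@(2,0) a8@(2,0) a9@(2,0) | pheromone: 2 0 0 0 / 0 0 0 0 / 14 0 0 0 / 0 0 0 7 / 0 0 0 3
t=2: a0@(2,0) a1@(2,0) a2@(2,0) a3@(2,0) a4@(3,3) a5@(2,0) a6@(4,3) a7@(2,0) a8@(2,0) a9@(2,0) | pheromone: 1 0 0 0 / 0 0 0 0 / 29 0 0 0 / 0 0 0 8 / 0 0 0 4
t=3: a0@(2,0) a1@(2,0) a2@(2,0) a3@(2,0) a4@(2,0) a5@(2,0) a6@(3,3) a7@(2,0) a8@(2,0) a9@(2,0) | pheromone: 0 0 0 0 / 0 0 0 0 / 46 0 0 0 / 0 0 0 9 / 0 0 0 3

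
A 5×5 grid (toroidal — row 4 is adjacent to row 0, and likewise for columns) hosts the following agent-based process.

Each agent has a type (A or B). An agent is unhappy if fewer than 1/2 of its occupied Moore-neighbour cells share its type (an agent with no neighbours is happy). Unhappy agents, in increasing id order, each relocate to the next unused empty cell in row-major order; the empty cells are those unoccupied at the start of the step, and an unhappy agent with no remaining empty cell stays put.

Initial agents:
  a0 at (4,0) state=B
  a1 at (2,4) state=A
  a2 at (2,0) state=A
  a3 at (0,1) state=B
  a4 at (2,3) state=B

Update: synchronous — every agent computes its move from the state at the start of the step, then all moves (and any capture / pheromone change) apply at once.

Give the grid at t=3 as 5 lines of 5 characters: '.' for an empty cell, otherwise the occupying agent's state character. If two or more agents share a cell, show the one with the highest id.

t=1: a0@(4,0):B a1@(2,4):A a2@(2,0):A a3@(0,1):B a4@(0,0):B
t=2: (unchanged — steady state)

BB...
.....
A...A
.....
B....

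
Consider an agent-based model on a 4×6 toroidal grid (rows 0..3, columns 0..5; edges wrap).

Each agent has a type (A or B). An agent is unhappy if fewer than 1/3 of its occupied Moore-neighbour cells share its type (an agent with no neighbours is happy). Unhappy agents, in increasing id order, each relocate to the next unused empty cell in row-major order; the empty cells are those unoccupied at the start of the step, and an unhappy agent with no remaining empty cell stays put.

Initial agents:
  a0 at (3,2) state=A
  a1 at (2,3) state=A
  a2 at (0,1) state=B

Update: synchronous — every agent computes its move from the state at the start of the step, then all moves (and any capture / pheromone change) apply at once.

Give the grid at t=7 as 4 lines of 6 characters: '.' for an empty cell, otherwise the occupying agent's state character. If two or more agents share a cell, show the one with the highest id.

t=1: a0@(3,2):A a1@(2,3):A a2@(0,0):B
t=2: (unchanged — steady state)

B.....
......
...A..
..A...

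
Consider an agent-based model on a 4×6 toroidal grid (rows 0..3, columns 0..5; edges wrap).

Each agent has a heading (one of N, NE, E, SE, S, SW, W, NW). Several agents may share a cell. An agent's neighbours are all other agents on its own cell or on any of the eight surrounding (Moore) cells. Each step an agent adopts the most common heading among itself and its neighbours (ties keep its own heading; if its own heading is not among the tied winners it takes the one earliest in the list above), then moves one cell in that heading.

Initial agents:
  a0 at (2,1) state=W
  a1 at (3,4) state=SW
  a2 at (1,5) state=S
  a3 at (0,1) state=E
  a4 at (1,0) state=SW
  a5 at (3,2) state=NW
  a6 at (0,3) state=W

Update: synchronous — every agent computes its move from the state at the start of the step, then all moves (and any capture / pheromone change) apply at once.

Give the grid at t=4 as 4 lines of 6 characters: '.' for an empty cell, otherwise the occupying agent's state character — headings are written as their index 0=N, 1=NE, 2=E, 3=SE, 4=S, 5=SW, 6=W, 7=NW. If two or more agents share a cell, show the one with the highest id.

t=1: a0@(2,0):W a1@(0,3):SW a2@(2,5):S a3@(0,2):E a4@(2,5):SW a5@(3,1):W a6@(0,2):W
t=2: a0@(2,5):W a1@(1,2):SW a2@(3,5):S a3@(0,1):W a4@(3,4):SW a5@(3,0):W a6@(0,1):W
t=3: a0@(2,4):W a1@(1,1):W a2@(3,4):W a3@(0,0):W a4@(0,3):SW a5@(3,5):W a6@(0,0):W
t=4: a0@(2,3):W a1@(1,0):W a2@(3,3):W a3@(0,5):W a4@(1,2):SW a5@(3,4):W a6@(0,5):W

.....6
6.5...
...6..
...66.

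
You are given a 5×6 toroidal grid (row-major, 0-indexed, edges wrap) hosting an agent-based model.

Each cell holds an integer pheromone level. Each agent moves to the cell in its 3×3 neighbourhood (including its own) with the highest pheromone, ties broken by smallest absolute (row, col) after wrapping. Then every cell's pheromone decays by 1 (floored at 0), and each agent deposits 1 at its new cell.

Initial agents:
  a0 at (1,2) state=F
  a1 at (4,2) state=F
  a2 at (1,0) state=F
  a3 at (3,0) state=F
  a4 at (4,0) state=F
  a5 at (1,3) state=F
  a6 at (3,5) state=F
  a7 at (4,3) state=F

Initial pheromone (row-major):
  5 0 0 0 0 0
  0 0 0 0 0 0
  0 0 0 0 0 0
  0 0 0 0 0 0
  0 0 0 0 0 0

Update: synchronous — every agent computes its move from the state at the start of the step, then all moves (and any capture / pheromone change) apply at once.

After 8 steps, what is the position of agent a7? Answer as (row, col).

(0, 0)

t=1: a0@(0,1) a1@(0,1) a2@(0,0) a3@(2,0) a4@(0,0) a5@(0,2) a6@(2,0) a7@(0,2) | pheromone: 6 2 2 0 0 0 / 0 0 0 0 0 0 / 2 0 0 0 0 0 / 0 0 0 0 0 0 / 0 0 0 0 0 0
t=2: a0@(0,0) a1@(0,0) a2@(0,0) a3@(2,0) a4@(0,0) a5@(0,1) a6@(2,0) a7@(0,1) | pheromone: 9 3 1 0 0 0 / 0 0 0 0 0 0 / 3 0 0 0 0 0 / 0 0 0 0 0 0 / 0 0 0 0 0 0
t=3: a0@(0,0) a1@(0,0) a2@(0,0) a3@(2,0) a4@(0,0) a5@(0,0) a6@(2,0) a7@(0,0) | pheromone: 14 2 0 0 0 0 / 0 0 0 0 0 0 / 4 0 0 0 0 0 / 0 0 0 0 0 0 / 0 0 0 0 0 0
t=4: a0@(0,0) a1@(0,0) a2@(0,0) a3@(2,0) a4@(0,0) a5@(0,0) a6@(2,0) a7@(0,0) | pheromone: 19 1 0 0 0 0 / 0 0 0 0 0 0 / 5 0 0 0 0 0 / 0 0 0 0 0 0 / 0 0 0 0 0 0
t=5: a0@(0,0) a1@(0,0) a2@(0,0) a3@(2,0) a4@(0,0) a5@(0,0) a6@(2,0) a7@(0,0) | pheromone: 24 0 0 0 0 0 / 0 0 0 0 0 0 / 6 0 0 0 0 0 / 0 0 0 0 0 0 / 0 0 0 0 0 0
t=6: a0@(0,0) a1@(0,0) a2@(0,0) a3@(2,0) a4@(0,0) a5@(0,0) a6@(2,0) a7@(0,0) | pheromone: 29 0 0 0 0 0 / 0 0 0 0 0 0 / 7 0 0 0 0 0 / 0 0 0 0 0 0 / 0 0 0 0 0 0
t=7: a0@(0,0) a1@(0,0) a2@(0,0) a3@(2,0) a4@(0,0) a5@(0,0) a6@(2,0) a7@(0,0) | pheromone: 34 0 0 0 0 0 / 0 0 0 0 0 0 / 8 0 0 0 0 0 / 0 0 0 0 0 0 / 0 0 0 0 0 0
t=8: a0@(0,0) a1@(0,0) a2@(0,0) a3@(2,0) a4@(0,0) a5@(0,0) a6@(2,0) a7@(0,0) | pheromone: 39 0 0 0 0 0 / 0 0 0 0 0 0 / 9 0 0 0 0 0 / 0 0 0 0 0 0 / 0 0 0 0 0 0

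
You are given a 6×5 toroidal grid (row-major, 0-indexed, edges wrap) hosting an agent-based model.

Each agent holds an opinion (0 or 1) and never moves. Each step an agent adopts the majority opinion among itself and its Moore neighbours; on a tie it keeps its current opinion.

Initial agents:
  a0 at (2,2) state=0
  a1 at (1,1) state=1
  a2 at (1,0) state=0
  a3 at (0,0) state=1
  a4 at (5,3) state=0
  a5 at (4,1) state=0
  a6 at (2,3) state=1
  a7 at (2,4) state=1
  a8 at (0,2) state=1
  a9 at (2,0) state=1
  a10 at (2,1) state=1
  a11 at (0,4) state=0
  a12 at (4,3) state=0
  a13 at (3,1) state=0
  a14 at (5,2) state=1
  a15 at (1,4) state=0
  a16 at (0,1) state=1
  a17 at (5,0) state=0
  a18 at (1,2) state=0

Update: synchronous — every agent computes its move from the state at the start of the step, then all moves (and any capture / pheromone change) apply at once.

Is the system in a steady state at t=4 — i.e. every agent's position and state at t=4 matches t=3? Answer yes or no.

t=1: a0@(2,2):0 a1@(1,1):1 a2@(1,0):1 a3@(0,0):0 a4@(5,3):0 a5@(4,1):0 a6@(2,3):0 a7@(2,4):1 a8@(0,2):1 a9@(2,0):1 a10@(2,1):0 a11@(0,4):0 a12@(4,3):0 a13@(3,1):0 a14@(5,2):1 a15@(1,4):1 a16@(0,1):1 a17@(5,0):0 a18@(1,2):1
t=2: a0@(2,2):0 a1@(1,1):1 a2@(1,0):1 a3@(0,0):1 a4@(5,3):0 a5@(4,1):0 a6@(2,3):1 a7@(2,4):1 a8@(0,2):1 a9@(2,0):1 a10@(2,1):1 a11@(0,4):0 a12@(4,3):0 a13@(3,1):0 a14@(5,2):1 a15@(1,4):1 a16@(0,1):1 a17@(5,0):0 a18@(1,2):1
t=3: a0@(2,2):1 a1@(1,1):1 a2@(1,0):1 a3@(0,0):1 a4@(5,3):0 a5@(4,1):0 a6@(2,3):1 a7@(2,4):1 a8@(0,2):1 a9@(2,0):1 a10@(2,1):1 a11@(0,4):0 a12@(4,3):0 a13@(3,1):0 a14@(5,2):1 a15@(1,4):1 a16@(0,1):1 a17@(5,0):0 a18@(1,2):1
t=4: a0@(2,2):1 a1@(1,1):1 a2@(1,0):1 a3@(0,0):1 a4@(5,3):0 a5@(4,1):0 a6@(2,3):1 a7@(2,4):1 a8@(0,2):1 a9@(2,0):1 a10@(2,1):1 a11@(0,4):0 a12@(4,3):0 a13@(3,1):1 a14@(5,2):1 a15@(1,4):1 a16@(0,1):1 a17@(5,0):0 a18@(1,2):1

no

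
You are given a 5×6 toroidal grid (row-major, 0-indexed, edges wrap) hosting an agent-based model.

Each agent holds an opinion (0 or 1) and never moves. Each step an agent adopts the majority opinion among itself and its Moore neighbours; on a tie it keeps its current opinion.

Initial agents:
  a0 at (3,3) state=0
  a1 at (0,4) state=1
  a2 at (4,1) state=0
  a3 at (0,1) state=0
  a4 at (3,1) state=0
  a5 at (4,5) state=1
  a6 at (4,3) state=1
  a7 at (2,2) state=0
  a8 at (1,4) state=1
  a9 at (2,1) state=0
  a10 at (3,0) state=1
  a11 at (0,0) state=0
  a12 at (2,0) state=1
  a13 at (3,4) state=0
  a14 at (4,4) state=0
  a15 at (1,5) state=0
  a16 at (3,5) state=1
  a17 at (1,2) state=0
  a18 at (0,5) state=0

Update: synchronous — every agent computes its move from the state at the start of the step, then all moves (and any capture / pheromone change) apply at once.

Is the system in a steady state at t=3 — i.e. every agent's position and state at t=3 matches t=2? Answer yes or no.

no

t=1: a0@(3,3):0 a1@(0,4):1 a2@(4,1):0 a3@(0,1):0 a4@(3,1):0 a5@(4,5):1 a6@(4,3):0 a7@(2,2):0 a8@(1,4):1 a9@(2,1):0 a10@(3,0):1 a11@(0,0):0 a12@(2,0):1 a13@(3,4):0 a14@(4,4):0 a15@(1,5):0 a16@(3,5):1 a17@(1,2):0 a18@(0,5):0
t=2: a0@(3,3):0 a1@(0,4):0 a2@(4,1):0 a3@(0,1):0 a4@(3,1):0 a5@(4,5):1 a6@(4,3):0 a7@(2,2):0 a8@(1,4):1 a9@(2,1):0 a10@(3,0):1 a11@(0,0):0 a12@(2,0):1 a13@(3,4):0 a14@(4,4):0 a15@(1,5):0 a16@(3,5):1 a17@(1,2):0 a18@(0,5):0
t=3: a0@(3,3):0 a1@(0,4):0 a2@(4,1):0 a3@(0,1):0 a4@(3,1):0 a5@(4,5):0 a6@(4,3):0 a7@(2,2):0 a8@(1,4):0 a9@(2,1):0 a10@(3,0):1 a11@(0,0):0 a12@(2,0):1 a13@(3,4):0 a14@(4,4):0 a15@(1,5):0 a16@(3,5):1 a17@(1,2):0 a18@(0,5):0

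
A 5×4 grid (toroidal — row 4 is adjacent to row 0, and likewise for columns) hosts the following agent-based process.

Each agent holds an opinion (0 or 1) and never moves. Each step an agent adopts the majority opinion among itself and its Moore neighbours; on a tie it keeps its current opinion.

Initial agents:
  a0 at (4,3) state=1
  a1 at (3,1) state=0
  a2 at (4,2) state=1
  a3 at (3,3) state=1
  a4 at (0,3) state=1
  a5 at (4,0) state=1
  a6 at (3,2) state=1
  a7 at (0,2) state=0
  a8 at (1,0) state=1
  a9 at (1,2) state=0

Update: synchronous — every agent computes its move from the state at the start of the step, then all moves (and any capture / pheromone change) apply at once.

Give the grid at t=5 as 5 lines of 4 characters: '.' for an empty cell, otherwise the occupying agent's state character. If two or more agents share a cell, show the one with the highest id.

..11
1.1.
....
.111
1.11

t=1: a0@(4,3):1 a1@(3,1):1 a2@(4,2):1 a3@(3,3):1 a4@(0,3):1 a5@(4,0):1 a6@(3,2):1 a7@(0,2):1 a8@(1,0):1 a9@(1,2):0
t=2: a0@(4,3):1 a1@(3,1):1 a2@(4,2):1 a3@(3,3):1 a4@(0,3):1 a5@(4,0):1 a6@(3,2):1 a7@(0,2):1 a8@(1,0):1 a9@(1,2):1
t=3: (unchanged — steady state)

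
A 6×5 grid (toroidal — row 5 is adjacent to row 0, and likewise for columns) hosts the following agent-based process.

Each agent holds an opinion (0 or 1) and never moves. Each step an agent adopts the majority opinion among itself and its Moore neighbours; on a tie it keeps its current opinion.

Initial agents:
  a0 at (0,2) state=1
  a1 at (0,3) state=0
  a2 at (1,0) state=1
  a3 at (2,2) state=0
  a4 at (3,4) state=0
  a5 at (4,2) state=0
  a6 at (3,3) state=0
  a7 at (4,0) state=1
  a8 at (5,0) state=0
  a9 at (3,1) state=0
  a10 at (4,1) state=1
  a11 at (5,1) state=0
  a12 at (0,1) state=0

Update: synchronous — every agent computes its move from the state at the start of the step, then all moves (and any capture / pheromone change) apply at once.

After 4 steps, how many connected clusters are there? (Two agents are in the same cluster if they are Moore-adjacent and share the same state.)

t=1: a0@(0,2):0 a1@(0,3):0 a2@(1,0):1 a3@(2,2):0 a4@(3,4):0 a5@(4,2):0 a6@(3,3):0 a7@(4,0):0 a8@(5,0):0 a9@(3,1):0 a10@(4,1):0 a11@(5,1):0 a12@(0,1):0
t=2: (unchanged — steady state)

2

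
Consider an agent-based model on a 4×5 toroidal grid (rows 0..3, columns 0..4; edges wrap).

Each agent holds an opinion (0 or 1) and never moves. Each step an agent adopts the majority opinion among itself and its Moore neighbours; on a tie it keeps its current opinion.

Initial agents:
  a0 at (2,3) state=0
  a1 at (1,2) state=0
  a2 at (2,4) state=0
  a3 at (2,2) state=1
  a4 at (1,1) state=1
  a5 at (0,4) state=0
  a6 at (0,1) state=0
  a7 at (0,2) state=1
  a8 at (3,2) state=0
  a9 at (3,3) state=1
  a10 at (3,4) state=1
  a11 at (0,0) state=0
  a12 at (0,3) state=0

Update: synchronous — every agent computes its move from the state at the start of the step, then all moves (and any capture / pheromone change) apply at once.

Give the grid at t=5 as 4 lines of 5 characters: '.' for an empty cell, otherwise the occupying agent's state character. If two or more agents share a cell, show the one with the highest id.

00000
.00..
..000
..000

t=1: a0@(2,3):0 a1@(1,2):0 a2@(2,4):0 a3@(2,2):1 a4@(1,1):1 a5@(0,4):0 a6@(0,1):0 a7@(0,2):0 a8@(3,2):0 a9@(3,3):0 a10@(3,4):0 a11@(0,0):0 a12@(0,3):0
t=2: a0@(2,3):0 a1@(1,2):0 a2@(2,4):0 a3@(2,2):0 a4@(1,1):0 a5@(0,4):0 a6@(0,1):0 a7@(0,2):0 a8@(3,2):0 a9@(3,3):0 a10@(3,4):0 a11@(0,0):0 a12@(0,3):0
t=3: (unchanged — steady state)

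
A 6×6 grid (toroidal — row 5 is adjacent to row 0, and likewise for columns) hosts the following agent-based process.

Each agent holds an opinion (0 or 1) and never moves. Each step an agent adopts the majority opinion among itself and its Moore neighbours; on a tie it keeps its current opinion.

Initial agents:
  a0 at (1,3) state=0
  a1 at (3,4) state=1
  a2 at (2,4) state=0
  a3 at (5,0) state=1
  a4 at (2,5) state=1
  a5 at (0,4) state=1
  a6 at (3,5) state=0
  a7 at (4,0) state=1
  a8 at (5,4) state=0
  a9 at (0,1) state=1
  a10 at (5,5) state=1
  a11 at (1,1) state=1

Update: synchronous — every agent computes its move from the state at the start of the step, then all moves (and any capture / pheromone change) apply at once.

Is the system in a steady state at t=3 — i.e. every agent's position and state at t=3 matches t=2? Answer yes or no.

no

t=1: a0@(1,3):0 a1@(3,4):1 a2@(2,4):0 a3@(5,0):1 a4@(2,5):1 a5@(0,4):1 a6@(3,5):1 a7@(4,0):1 a8@(5,4):1 a9@(0,1):1 a10@(5,5):1 a11@(1,1):1
t=2: a0@(1,3):0 a1@(3,4):1 a2@(2,4):1 a3@(5,0):1 a4@(2,5):1 a5@(0,4):1 a6@(3,5):1 a7@(4,0):1 a8@(5,4):1 a9@(0,1):1 a10@(5,5):1 a11@(1,1):1
t=3: a0@(1,3):1 a1@(3,4):1 a2@(2,4):1 a3@(5,0):1 a4@(2,5):1 a5@(0,4):1 a6@(3,5):1 a7@(4,0):1 a8@(5,4):1 a9@(0,1):1 a10@(5,5):1 a11@(1,1):1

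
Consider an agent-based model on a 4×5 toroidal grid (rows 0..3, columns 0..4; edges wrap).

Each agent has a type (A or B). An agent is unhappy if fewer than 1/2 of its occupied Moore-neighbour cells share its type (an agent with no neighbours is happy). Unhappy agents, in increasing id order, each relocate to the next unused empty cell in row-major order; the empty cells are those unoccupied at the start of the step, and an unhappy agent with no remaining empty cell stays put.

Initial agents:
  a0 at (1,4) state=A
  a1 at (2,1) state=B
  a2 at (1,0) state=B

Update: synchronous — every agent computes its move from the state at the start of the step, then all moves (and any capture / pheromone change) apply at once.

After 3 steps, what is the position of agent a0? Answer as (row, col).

(0, 0)

t=1: a0@(0,0):A a1@(2,1):B a2@(1,0):B
t=2: a0@(0,1):A a1@(2,1):B a2@(1,0):B
t=3: a0@(0,0):A a1@(2,1):B a2@(1,0):B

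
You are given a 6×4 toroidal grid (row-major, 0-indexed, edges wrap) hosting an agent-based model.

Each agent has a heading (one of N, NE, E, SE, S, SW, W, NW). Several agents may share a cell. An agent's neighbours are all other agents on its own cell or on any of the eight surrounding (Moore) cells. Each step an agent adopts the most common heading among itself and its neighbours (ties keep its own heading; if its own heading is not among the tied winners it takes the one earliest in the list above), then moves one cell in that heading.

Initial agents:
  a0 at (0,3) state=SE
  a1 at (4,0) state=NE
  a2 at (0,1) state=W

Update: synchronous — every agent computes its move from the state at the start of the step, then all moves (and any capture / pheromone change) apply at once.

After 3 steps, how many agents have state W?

t=1: a0@(1,0):SE a1@(3,1):NE a2@(0,0):W
t=2: a0@(2,1):SE a1@(2,2):NE a2@(0,3):W
t=3: a0@(3,2):SE a1@(1,3):NE a2@(0,2):W

1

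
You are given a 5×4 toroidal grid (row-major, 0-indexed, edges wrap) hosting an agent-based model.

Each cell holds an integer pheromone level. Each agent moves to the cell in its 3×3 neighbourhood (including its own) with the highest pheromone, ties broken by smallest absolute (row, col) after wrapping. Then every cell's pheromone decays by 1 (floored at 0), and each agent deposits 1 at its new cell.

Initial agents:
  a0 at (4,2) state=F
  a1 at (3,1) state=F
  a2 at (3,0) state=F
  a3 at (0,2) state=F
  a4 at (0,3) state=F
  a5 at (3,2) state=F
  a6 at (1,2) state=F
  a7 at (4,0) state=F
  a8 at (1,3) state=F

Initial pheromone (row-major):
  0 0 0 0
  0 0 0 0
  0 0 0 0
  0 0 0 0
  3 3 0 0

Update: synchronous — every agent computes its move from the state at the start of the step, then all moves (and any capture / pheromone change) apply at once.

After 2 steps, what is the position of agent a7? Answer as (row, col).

(4, 0)

t=1: a0@(4,1) a1@(4,0) a2@(4,0) a3@(4,1) a4@(4,0) a5@(4,1) a6@(0,1) a7@(4,0) a8@(0,0) | pheromone: 1 1 0 0 / 0 0 0 0 / 0 0 0 0 / 0 0 0 0 / 6 5 0 0
t=2: a0@(4,0) a1@(4,0) a2@(4,0) a3@(4,0) a4@(4,0) a5@(4,0) a6@(4,0) a7@(4,0) a8@(4,0) | pheromone: 0 0 0 0 / 0 0 0 0 / 0 0 0 0 / 0 0 0 0 / 14 4 0 0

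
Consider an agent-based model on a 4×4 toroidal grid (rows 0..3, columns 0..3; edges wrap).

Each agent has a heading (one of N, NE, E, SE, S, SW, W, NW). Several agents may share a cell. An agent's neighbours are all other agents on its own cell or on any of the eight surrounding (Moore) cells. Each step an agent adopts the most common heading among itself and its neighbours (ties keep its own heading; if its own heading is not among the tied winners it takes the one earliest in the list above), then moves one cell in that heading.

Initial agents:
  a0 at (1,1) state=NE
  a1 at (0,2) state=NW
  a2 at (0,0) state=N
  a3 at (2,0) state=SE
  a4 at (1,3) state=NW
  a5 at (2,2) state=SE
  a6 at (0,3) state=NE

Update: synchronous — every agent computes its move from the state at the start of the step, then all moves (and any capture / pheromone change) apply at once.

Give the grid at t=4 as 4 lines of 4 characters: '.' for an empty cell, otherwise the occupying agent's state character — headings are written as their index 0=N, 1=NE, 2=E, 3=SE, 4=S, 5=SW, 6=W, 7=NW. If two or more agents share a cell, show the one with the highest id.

t=1: a0@(2,2):SE a1@(3,1):NW a2@(3,1):NE a3@(3,1):SE a4@(0,2):NW a5@(3,3):SE a6@(3,2):NW
t=2: a0@(3,3):SE a1@(2,0):NW a2@(2,0):NW a3@(2,0):NW a4@(3,1):NW a5@(0,0):SE a6@(2,1):NW
t=3: a0@(2,2):NW a1@(1,3):NW a2@(1,3):NW a3@(1,3):NW a4@(2,0):NW a5@(1,1):SE a6@(1,0):NW
t=4: a0@(1,1):NW a1@(0,2):NW a2@(0,2):NW a3@(0,2):NW a4@(1,3):NW a5@(0,0):NW a6@(0,3):NW

7.77
.7.7
....
....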